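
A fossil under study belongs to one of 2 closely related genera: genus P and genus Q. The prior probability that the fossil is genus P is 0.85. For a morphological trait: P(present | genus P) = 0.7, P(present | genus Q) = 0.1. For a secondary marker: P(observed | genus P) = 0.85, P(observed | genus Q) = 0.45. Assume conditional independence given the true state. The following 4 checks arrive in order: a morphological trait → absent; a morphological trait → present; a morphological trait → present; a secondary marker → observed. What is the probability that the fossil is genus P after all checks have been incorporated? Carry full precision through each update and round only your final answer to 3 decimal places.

0.994

After a morphological trait='absent': P(genus P) = 0.3·0.8500 / (0.3·0.8500 + 0.9·0.1500) ≈ 0.6538
After a morphological trait='present': P(genus P) = 0.7·0.6538 / (0.7·0.6538 + 0.1·0.3462) ≈ 0.9297
After a morphological trait='present': P(genus P) = 0.7·0.9297 / (0.7·0.9297 + 0.1·0.0703) ≈ 0.9893
After a secondary marker='observed': P(genus P) = 0.85·0.9893 / (0.85·0.9893 + 0.45·0.0107) ≈ 0.9943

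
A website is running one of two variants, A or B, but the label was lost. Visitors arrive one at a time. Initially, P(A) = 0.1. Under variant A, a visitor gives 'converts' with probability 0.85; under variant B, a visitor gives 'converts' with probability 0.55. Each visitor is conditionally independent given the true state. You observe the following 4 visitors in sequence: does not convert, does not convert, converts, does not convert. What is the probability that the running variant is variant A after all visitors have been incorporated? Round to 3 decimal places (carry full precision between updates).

0.006

After 'does not convert': P(A) = 0.15·0.1000 / (0.15·0.1000 + 0.45·0.9000) ≈ 0.0357
After 'does not convert': P(A) = 0.15·0.0357 / (0.15·0.0357 + 0.45·0.9643) ≈ 0.0122
After 'converts': P(A) = 0.85·0.0122 / (0.85·0.0122 + 0.55·0.9878) ≈ 0.0187
After 'does not convert': P(A) = 0.15·0.0187 / (0.15·0.0187 + 0.45·0.9813) ≈ 0.0063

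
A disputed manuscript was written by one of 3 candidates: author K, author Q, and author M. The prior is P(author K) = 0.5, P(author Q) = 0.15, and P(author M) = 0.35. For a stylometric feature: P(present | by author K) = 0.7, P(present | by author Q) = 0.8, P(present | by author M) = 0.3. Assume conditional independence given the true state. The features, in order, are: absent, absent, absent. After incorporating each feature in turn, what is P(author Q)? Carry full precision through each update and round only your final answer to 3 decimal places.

After 'absent': normaliser = 0.3·0.5000 + 0.2·0.1500 + 0.7·0.3500; P(author K) ≈ 0.3529, P(author Q) ≈ 0.0706, P(author M) ≈ 0.5765
After 'absent': normaliser = 0.3·0.3529 + 0.2·0.0706 + 0.7·0.5765; P(author K) ≈ 0.2022, P(author Q) ≈ 0.0270, P(author M) ≈ 0.7708
After 'absent': normaliser = 0.3·0.2022 + 0.2·0.0270 + 0.7·0.7708; P(author K) ≈ 0.1002, P(author Q) ≈ 0.0089, P(author M) ≈ 0.8909

0.009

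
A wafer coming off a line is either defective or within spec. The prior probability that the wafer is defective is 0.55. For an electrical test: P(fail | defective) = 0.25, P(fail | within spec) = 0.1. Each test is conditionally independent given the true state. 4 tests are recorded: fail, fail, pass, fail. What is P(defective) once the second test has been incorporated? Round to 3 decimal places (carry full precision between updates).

After 'fail': P(defective) = 0.25·0.5500 / (0.25·0.5500 + 0.1·0.4500) ≈ 0.7534
After 'fail': P(defective) = 0.25·0.7534 / (0.25·0.7534 + 0.1·0.2466) ≈ 0.8842

0.884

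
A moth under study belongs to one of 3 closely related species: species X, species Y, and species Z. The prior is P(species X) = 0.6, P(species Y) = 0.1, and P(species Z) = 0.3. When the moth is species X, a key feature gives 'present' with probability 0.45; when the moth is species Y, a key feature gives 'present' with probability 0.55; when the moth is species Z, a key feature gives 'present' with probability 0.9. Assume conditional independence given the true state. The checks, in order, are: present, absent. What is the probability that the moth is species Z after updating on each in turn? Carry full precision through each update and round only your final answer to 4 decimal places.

0.1348

After 'present': normaliser = 0.45·0.6000 + 0.55·0.1000 + 0.9·0.3000; P(species X) ≈ 0.4538, P(species Y) ≈ 0.0924, P(species Z) ≈ 0.4538
After 'absent': normaliser = 0.55·0.4538 + 0.45·0.0924 + 0.1·0.4538; P(species X) ≈ 0.7416, P(species Y) ≈ 0.1236, P(species Z) ≈ 0.1348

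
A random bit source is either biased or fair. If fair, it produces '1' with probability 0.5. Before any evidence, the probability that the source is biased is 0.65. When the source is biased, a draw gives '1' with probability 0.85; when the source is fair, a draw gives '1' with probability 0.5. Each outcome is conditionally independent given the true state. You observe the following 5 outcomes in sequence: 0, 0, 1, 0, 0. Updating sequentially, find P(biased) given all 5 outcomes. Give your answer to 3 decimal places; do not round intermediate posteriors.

Each posterior becomes the prior for the next update.
After '0': P(biased) = 0.15·0.6500 / (0.15·0.6500 + 0.5·0.3500) ≈ 0.3578
After '0': P(biased) = 0.15·0.3578 / (0.15·0.3578 + 0.5·0.6422) ≈ 0.1432
After '1': P(biased) = 0.85·0.1432 / (0.85·0.1432 + 0.5·0.8568) ≈ 0.2213
After '0': P(biased) = 0.15·0.2213 / (0.15·0.2213 + 0.5·0.7787) ≈ 0.0785
After '0': P(biased) = 0.15·0.0785 / (0.15·0.0785 + 0.5·0.9215) ≈ 0.0249

0.025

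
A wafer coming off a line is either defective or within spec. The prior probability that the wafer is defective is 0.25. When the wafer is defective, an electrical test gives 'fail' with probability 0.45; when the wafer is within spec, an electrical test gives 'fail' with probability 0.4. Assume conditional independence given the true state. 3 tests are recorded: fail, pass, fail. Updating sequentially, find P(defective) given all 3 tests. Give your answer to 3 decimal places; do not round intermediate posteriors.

0.279

After 'fail': P(defective) = 0.45·0.2500 / (0.45·0.2500 + 0.4·0.7500) ≈ 0.2727
After 'pass': P(defective) = 0.55·0.2727 / (0.55·0.2727 + 0.6·0.7273) ≈ 0.2558
After 'fail': P(defective) = 0.45·0.2558 / (0.45·0.2558 + 0.4·0.7442) ≈ 0.2789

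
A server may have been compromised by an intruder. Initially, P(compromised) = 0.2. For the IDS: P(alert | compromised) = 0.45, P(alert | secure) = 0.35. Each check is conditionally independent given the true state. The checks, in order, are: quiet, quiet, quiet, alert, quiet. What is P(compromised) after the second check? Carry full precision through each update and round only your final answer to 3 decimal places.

0.152

Apply Bayes' rule sequentially, carrying P(compromised) forward.
After 'quiet': P(compromised) = 0.55·0.2000 / (0.55·0.2000 + 0.65·0.8000) ≈ 0.1746
After 'quiet': P(compromised) = 0.55·0.1746 / (0.55·0.1746 + 0.65·0.8254) ≈ 0.1518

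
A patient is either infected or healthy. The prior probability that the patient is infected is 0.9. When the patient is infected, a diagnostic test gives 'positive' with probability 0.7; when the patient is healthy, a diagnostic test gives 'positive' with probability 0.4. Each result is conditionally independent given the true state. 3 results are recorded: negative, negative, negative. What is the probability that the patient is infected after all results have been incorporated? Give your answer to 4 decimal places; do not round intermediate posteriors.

0.5294

Each posterior becomes the prior for the next update.
After 'negative': P(infected) = 0.3·0.9000 / (0.3·0.9000 + 0.6·0.1000) ≈ 0.8182
After 'negative': P(infected) = 0.3·0.8182 / (0.3·0.8182 + 0.6·0.1818) ≈ 0.6923
After 'negative': P(infected) = 0.3·0.6923 / (0.3·0.6923 + 0.6·0.3077) ≈ 0.5294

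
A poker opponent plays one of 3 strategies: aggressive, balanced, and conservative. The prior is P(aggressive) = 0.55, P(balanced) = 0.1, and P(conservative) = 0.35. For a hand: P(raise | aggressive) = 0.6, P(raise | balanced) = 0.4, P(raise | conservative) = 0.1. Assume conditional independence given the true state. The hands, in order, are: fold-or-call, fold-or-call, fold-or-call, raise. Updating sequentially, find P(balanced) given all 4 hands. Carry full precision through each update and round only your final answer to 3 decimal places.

After 'fold-or-call': normaliser = 0.4·0.5500 + 0.6·0.1000 + 0.9·0.3500; P(aggressive) ≈ 0.3697, P(balanced) ≈ 0.1008, P(conservative) ≈ 0.5294
After 'fold-or-call': normaliser = 0.4·0.3697 + 0.6·0.1008 + 0.9·0.5294; P(aggressive) ≈ 0.2160, P(balanced) ≈ 0.0883, P(conservative) ≈ 0.6957
After 'fold-or-call': normaliser = 0.4·0.2160 + 0.6·0.0883 + 0.9·0.6957; P(aggressive) ≈ 0.1128, P(balanced) ≈ 0.0692, P(conservative) ≈ 0.8179
After 'raise': normaliser = 0.6·0.1128 + 0.4·0.0692 + 0.1·0.8179; P(aggressive) ≈ 0.3821, P(balanced) ≈ 0.1563, P(conservative) ≈ 0.4616

0.156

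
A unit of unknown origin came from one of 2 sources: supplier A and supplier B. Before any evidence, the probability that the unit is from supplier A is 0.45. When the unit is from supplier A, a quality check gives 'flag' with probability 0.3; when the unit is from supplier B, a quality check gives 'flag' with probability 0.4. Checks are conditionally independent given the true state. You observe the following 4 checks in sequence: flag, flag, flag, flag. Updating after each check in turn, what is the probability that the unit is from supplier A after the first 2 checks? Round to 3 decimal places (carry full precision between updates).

Apply Bayes' rule sequentially, carrying P(supplier A) forward.
After 'flag': P(supplier A) = 0.3·0.4500 / (0.3·0.4500 + 0.4·0.5500) ≈ 0.3803
After 'flag': P(supplier A) = 0.3·0.3803 / (0.3·0.3803 + 0.4·0.6197) ≈ 0.3152

0.315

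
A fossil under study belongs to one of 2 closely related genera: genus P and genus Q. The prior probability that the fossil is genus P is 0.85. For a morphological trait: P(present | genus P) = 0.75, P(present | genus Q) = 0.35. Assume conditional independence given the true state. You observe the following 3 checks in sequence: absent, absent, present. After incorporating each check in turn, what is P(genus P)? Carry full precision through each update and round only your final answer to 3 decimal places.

0.642

After 'absent': P(genus P) = 0.25·0.8500 / (0.25·0.8500 + 0.65·0.1500) ≈ 0.6855
After 'absent': P(genus P) = 0.25·0.6855 / (0.25·0.6855 + 0.65·0.3145) ≈ 0.4560
After 'present': P(genus P) = 0.75·0.4560 / (0.75·0.4560 + 0.35·0.5440) ≈ 0.6424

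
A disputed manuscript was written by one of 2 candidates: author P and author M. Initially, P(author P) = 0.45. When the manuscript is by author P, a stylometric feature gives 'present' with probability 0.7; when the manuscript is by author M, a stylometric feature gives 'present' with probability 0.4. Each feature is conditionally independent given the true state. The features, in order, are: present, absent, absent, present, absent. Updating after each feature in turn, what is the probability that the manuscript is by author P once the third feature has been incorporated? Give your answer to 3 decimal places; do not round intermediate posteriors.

After 'present': P(author P) = 0.7·0.4500 / (0.7·0.4500 + 0.4·0.5500) ≈ 0.5888
After 'absent': P(author P) = 0.3·0.5888 / (0.3·0.5888 + 0.6·0.4112) ≈ 0.4172
After 'absent': P(author P) = 0.3·0.4172 / (0.3·0.4172 + 0.6·0.5828) ≈ 0.2636

0.264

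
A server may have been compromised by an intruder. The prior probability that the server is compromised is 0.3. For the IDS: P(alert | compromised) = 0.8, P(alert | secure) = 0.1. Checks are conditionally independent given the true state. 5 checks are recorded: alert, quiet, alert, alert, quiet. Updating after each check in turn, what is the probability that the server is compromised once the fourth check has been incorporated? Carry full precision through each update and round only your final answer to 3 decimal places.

Each posterior becomes the prior for the next update.
After 'alert': P(compromised) = 0.8·0.3000 / (0.8·0.3000 + 0.1·0.7000) ≈ 0.7742
After 'quiet': P(compromised) = 0.2·0.7742 / (0.2·0.7742 + 0.9·0.2258) ≈ 0.4324
After 'alert': P(compromised) = 0.8·0.4324 / (0.8·0.4324 + 0.1·0.5676) ≈ 0.8591
After 'alert': P(compromised) = 0.8·0.8591 / (0.8·0.8591 + 0.1·0.1409) ≈ 0.9799

0.980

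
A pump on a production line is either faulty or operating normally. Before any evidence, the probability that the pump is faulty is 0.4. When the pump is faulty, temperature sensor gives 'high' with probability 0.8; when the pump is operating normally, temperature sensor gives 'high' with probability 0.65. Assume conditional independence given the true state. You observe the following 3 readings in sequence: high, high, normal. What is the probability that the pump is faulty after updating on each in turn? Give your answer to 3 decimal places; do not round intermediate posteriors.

Apply Bayes' rule sequentially, carrying P(faulty) forward.
After 'high': P(faulty) = 0.8·0.4000 / (0.8·0.4000 + 0.65·0.6000) ≈ 0.4507
After 'high': P(faulty) = 0.8·0.4507 / (0.8·0.4507 + 0.65·0.5493) ≈ 0.5025
After 'normal': P(faulty) = 0.2·0.5025 / (0.2·0.5025 + 0.35·0.4975) ≈ 0.3659

0.366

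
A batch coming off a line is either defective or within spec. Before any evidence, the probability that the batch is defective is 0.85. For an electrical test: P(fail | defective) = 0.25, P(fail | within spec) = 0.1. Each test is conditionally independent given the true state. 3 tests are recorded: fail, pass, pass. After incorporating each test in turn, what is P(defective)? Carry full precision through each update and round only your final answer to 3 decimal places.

After 'fail': P(defective) = 0.25·0.8500 / (0.25·0.8500 + 0.1·0.1500) ≈ 0.9341
After 'pass': P(defective) = 0.75·0.9341 / (0.75·0.9341 + 0.9·0.0659) ≈ 0.9219
After 'pass': P(defective) = 0.75·0.9219 / (0.75·0.9219 + 0.9·0.0781) ≈ 0.9077

0.908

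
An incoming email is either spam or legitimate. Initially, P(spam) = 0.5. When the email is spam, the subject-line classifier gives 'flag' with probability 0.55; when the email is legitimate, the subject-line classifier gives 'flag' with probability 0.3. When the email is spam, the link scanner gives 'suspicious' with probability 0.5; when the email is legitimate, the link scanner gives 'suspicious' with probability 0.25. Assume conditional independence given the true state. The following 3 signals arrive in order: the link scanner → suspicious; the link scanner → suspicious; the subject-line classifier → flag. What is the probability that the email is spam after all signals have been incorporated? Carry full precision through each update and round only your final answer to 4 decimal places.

After the link scanner='suspicious': P(spam) = 0.5·0.5000 / (0.5·0.5000 + 0.25·0.5000) ≈ 0.6667
After the link scanner='suspicious': P(spam) = 0.5·0.6667 / (0.5·0.6667 + 0.25·0.3333) ≈ 0.8000
After the subject-line classifier='flag': P(spam) = 0.55·0.8000 / (0.55·0.8000 + 0.3·0.2000) ≈ 0.8800

0.8800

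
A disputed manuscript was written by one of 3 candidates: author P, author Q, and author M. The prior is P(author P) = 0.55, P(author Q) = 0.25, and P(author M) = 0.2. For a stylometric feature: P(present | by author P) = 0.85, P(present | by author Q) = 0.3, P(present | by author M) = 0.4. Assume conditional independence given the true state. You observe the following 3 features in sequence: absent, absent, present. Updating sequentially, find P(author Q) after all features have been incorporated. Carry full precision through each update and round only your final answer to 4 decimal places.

After 'absent': normaliser = 0.15·0.5500 + 0.7·0.2500 + 0.6·0.2000; P(author P) ≈ 0.2185, P(author Q) ≈ 0.4636, P(author M) ≈ 0.3179
After 'absent': normaliser = 0.15·0.2185 + 0.7·0.4636 + 0.6·0.3179; P(author P) ≈ 0.0598, P(author Q) ≈ 0.5921, P(author M) ≈ 0.3480
After 'present': normaliser = 0.85·0.0598 + 0.3·0.5921 + 0.4·0.3480; P(author P) ≈ 0.1383, P(author Q) ≈ 0.4831, P(author M) ≈ 0.3786

0.4831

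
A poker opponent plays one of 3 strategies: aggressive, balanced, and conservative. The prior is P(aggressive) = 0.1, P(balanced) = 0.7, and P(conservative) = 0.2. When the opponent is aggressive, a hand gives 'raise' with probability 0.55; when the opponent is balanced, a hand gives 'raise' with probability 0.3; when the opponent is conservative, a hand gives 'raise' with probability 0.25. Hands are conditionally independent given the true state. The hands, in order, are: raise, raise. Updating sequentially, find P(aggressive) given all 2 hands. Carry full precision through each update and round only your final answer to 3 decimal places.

After 'raise': normaliser = 0.55·0.1000 + 0.3·0.7000 + 0.25·0.2000; P(aggressive) ≈ 0.1746, P(balanced) ≈ 0.6667, P(conservative) ≈ 0.1587
After 'raise': normaliser = 0.55·0.1746 + 0.3·0.6667 + 0.25·0.1587; P(aggressive) ≈ 0.2861, P(balanced) ≈ 0.5957, P(conservative) ≈ 0.1182

0.286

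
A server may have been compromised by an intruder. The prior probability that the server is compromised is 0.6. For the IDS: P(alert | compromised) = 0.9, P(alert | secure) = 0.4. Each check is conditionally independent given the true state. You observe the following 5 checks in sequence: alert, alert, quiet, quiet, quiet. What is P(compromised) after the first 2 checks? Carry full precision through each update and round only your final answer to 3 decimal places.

After 'alert': P(compromised) = 0.9·0.6000 / (0.9·0.6000 + 0.4·0.4000) ≈ 0.7714
After 'alert': P(compromised) = 0.9·0.7714 / (0.9·0.7714 + 0.4·0.2286) ≈ 0.8836

0.884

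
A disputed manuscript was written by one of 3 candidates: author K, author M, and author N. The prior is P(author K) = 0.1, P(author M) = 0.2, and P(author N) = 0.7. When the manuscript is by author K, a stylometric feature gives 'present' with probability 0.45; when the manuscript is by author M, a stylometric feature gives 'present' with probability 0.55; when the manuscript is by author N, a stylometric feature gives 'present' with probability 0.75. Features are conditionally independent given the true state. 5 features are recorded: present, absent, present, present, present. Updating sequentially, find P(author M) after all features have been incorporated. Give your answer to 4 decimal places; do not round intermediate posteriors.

0.1250

After 'present': normaliser = 0.45·0.1000 + 0.55·0.2000 + 0.75·0.7000; P(author K) ≈ 0.0662, P(author M) ≈ 0.1618, P(author N) ≈ 0.7721
After 'absent': normaliser = 0.55·0.0662 + 0.45·0.1618 + 0.25·0.7721; P(author K) ≈ 0.1204, P(author M) ≈ 0.2409, P(author N) ≈ 0.6387
After 'present': normaliser = 0.45·0.1204 + 0.55·0.2409 + 0.75·0.6387; P(author K) ≈ 0.0814, P(author M) ≈ 0.1990, P(author N) ≈ 0.7196
After 'present': normaliser = 0.45·0.0814 + 0.55·0.1990 + 0.75·0.7196; P(author K) ≈ 0.0534, P(author M) ≈ 0.1596, P(author N) ≈ 0.7870
After 'present': normaliser = 0.45·0.0534 + 0.55·0.1596 + 0.75·0.7870; P(author K) ≈ 0.0342, P(author M) ≈ 0.1250, P(author N) ≈ 0.8407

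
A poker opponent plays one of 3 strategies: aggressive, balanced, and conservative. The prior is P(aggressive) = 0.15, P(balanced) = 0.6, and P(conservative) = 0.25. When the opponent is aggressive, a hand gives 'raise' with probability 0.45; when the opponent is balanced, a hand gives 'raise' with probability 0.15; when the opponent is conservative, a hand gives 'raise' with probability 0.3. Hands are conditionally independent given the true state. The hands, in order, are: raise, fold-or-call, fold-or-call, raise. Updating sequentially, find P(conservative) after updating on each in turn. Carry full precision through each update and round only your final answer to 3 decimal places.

After 'raise': normaliser = 0.45·0.1500 + 0.15·0.6000 + 0.3·0.2500; P(aggressive) ≈ 0.2903, P(balanced) ≈ 0.3871, P(conservative) ≈ 0.3226
After 'fold-or-call': normaliser = 0.55·0.2903 + 0.85·0.3871 + 0.7·0.3226; P(aggressive) ≈ 0.2235, P(balanced) ≈ 0.4605, P(conservative) ≈ 0.3160
After 'fold-or-call': normaliser = 0.55·0.2235 + 0.85·0.4605 + 0.7·0.3160; P(aggressive) ≈ 0.1671, P(balanced) ≈ 0.5321, P(conservative) ≈ 0.3008
After 'raise': normaliser = 0.45·0.1671 + 0.15·0.5321 + 0.3·0.3008; P(aggressive) ≈ 0.3066, P(balanced) ≈ 0.3255, P(conservative) ≈ 0.3679

0.368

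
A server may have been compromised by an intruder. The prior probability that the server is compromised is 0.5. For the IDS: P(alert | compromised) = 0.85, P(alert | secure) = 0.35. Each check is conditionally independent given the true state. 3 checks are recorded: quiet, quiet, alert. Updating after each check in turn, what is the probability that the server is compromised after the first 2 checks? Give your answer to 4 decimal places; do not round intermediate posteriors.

0.0506

Each posterior becomes the prior for the next update.
After 'quiet': P(compromised) = 0.15·0.5000 / (0.15·0.5000 + 0.65·0.5000) ≈ 0.1875
After 'quiet': P(compromised) = 0.15·0.1875 / (0.15·0.1875 + 0.65·0.8125) ≈ 0.0506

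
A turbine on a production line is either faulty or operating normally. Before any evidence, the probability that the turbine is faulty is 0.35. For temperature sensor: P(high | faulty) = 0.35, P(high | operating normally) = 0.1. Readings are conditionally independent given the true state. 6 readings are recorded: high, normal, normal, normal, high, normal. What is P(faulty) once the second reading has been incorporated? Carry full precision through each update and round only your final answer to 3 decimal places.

After 'high': P(faulty) = 0.35·0.3500 / (0.35·0.3500 + 0.1·0.6500) ≈ 0.6533
After 'normal': P(faulty) = 0.65·0.6533 / (0.65·0.6533 + 0.9·0.3467) ≈ 0.5765

0.576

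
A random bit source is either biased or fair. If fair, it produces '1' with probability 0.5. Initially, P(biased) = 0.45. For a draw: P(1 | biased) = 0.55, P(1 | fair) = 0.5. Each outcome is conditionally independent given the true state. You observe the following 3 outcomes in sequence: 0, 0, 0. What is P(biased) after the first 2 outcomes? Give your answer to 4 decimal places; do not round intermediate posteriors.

0.3986

After '0': P(biased) = 0.45·0.4500 / (0.45·0.4500 + 0.5·0.5500) ≈ 0.4241
After '0': P(biased) = 0.45·0.4241 / (0.45·0.4241 + 0.5·0.5759) ≈ 0.3986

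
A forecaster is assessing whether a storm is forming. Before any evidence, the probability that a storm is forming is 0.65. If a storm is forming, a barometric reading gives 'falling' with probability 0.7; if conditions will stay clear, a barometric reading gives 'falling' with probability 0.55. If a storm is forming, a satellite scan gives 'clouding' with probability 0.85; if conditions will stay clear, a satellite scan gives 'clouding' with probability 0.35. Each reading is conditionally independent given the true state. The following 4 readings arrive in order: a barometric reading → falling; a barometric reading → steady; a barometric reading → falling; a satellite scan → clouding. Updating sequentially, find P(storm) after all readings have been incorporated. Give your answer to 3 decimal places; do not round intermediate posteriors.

0.830

After a barometric reading='falling': P(storm) = 0.7·0.6500 / (0.7·0.6500 + 0.55·0.3500) ≈ 0.7027
After a barometric reading='steady': P(storm) = 0.3·0.7027 / (0.3·0.7027 + 0.45·0.2973) ≈ 0.6118
After a barometric reading='falling': P(storm) = 0.7·0.6118 / (0.7·0.6118 + 0.55·0.3882) ≈ 0.6673
After a satellite scan='clouding': P(storm) = 0.85·0.6673 / (0.85·0.6673 + 0.35·0.3327) ≈ 0.8297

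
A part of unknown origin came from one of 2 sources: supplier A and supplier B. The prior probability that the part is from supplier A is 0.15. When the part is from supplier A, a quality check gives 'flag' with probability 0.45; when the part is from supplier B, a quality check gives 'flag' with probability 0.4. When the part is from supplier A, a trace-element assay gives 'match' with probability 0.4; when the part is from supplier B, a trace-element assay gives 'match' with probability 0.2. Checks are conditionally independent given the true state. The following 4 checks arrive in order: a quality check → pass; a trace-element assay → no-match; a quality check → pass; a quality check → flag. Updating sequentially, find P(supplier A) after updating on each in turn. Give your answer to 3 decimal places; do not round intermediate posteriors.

0.111

After a quality check='pass': P(supplier A) = 0.55·0.1500 / (0.55·0.1500 + 0.6·0.8500) ≈ 0.1392
After a trace-element assay='no-match': P(supplier A) = 0.6·0.1392 / (0.6·0.1392 + 0.8·0.8608) ≈ 0.1082
After a quality check='pass': P(supplier A) = 0.55·0.1082 / (0.55·0.1082 + 0.6·0.8918) ≈ 0.1001
After a quality check='flag': P(supplier A) = 0.45·0.1001 / (0.45·0.1001 + 0.4·0.8999) ≈ 0.1112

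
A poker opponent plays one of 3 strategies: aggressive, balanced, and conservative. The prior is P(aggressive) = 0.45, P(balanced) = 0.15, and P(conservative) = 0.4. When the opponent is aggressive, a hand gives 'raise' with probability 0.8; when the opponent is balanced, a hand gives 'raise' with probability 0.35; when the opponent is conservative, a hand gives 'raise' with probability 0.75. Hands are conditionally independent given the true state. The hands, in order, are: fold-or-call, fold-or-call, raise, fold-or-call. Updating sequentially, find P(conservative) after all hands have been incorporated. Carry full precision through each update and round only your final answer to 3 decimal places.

Apply Bayes' rule sequentially, carrying P(conservative) forward.
After 'fold-or-call': normaliser = 0.2·0.4500 + 0.65·0.1500 + 0.25·0.4000; P(aggressive) ≈ 0.3130, P(balanced) ≈ 0.3391, P(conservative) ≈ 0.3478
After 'fold-or-call': normaliser = 0.2·0.3130 + 0.65·0.3391 + 0.25·0.3478; P(aggressive) ≈ 0.1692, P(balanced) ≈ 0.5958, P(conservative) ≈ 0.2350
After 'raise': normaliser = 0.8·0.1692 + 0.35·0.5958 + 0.75·0.2350; P(aggressive) ≈ 0.2603, P(balanced) ≈ 0.4009, P(conservative) ≈ 0.3389
After 'fold-or-call': normaliser = 0.2·0.2603 + 0.65·0.4009 + 0.25·0.3389; P(aggressive) ≈ 0.1310, P(balanced) ≈ 0.6558, P(conservative) ≈ 0.2132

0.213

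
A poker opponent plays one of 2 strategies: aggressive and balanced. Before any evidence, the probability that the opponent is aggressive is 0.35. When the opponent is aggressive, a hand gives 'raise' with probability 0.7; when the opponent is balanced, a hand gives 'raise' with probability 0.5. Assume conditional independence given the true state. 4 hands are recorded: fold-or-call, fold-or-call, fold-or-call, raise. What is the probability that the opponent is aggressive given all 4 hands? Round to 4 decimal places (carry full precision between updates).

After 'fold-or-call': P(aggressive) = 0.3·0.3500 / (0.3·0.3500 + 0.5·0.6500) ≈ 0.2442
After 'fold-or-call': P(aggressive) = 0.3·0.2442 / (0.3·0.2442 + 0.5·0.7558) ≈ 0.1624
After 'fold-or-call': P(aggressive) = 0.3·0.1624 / (0.3·0.1624 + 0.5·0.8376) ≈ 0.1042
After 'raise': P(aggressive) = 0.7·0.1042 / (0.7·0.1042 + 0.5·0.8958) ≈ 0.1400

0.1400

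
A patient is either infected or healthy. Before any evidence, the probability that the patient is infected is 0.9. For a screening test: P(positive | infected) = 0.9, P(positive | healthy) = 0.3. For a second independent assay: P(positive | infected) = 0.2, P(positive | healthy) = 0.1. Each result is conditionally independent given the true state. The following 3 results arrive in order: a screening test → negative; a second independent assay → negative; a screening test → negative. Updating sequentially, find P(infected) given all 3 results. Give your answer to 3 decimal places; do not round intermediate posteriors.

After a screening test='negative': P(infected) = 0.1·0.9000 / (0.1·0.9000 + 0.7·0.1000) ≈ 0.5625
After a second independent assay='negative': P(infected) = 0.8·0.5625 / (0.8·0.5625 + 0.9·0.4375) ≈ 0.5333
After a screening test='negative': P(infected) = 0.1·0.5333 / (0.1·0.5333 + 0.7·0.4667) ≈ 0.1404

0.140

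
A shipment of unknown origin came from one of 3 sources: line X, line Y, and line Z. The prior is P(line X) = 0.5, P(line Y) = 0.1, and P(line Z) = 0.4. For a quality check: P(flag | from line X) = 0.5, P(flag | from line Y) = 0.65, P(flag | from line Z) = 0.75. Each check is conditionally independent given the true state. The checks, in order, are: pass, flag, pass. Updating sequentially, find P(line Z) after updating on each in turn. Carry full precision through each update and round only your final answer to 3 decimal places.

0.210

After 'pass': normaliser = 0.5·0.5000 + 0.35·0.1000 + 0.25·0.4000; P(line X) ≈ 0.6494, P(line Y) ≈ 0.0909, P(line Z) ≈ 0.2597
After 'flag': normaliser = 0.5·0.6494 + 0.65·0.0909 + 0.75·0.2597; P(line X) ≈ 0.5612, P(line Y) ≈ 0.1021, P(line Z) ≈ 0.3367
After 'pass': normaliser = 0.5·0.5612 + 0.35·0.1021 + 0.25·0.3367; P(line X) ≈ 0.7006, P(line Y) ≈ 0.0893, P(line Z) ≈ 0.2102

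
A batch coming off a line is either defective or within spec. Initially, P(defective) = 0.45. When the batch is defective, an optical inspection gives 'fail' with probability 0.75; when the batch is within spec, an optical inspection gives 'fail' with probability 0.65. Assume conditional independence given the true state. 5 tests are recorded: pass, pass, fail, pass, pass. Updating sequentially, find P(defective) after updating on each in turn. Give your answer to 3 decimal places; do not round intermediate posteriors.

After 'pass': P(defective) = 0.25·0.4500 / (0.25·0.4500 + 0.35·0.5500) ≈ 0.3689
After 'pass': P(defective) = 0.25·0.3689 / (0.25·0.3689 + 0.35·0.6311) ≈ 0.2945
After 'fail': P(defective) = 0.75·0.2945 / (0.75·0.2945 + 0.65·0.7055) ≈ 0.3251
After 'pass': P(defective) = 0.25·0.3251 / (0.25·0.3251 + 0.35·0.6749) ≈ 0.2560
After 'pass': P(defective) = 0.25·0.2560 / (0.25·0.2560 + 0.35·0.7440) ≈ 0.1973

0.197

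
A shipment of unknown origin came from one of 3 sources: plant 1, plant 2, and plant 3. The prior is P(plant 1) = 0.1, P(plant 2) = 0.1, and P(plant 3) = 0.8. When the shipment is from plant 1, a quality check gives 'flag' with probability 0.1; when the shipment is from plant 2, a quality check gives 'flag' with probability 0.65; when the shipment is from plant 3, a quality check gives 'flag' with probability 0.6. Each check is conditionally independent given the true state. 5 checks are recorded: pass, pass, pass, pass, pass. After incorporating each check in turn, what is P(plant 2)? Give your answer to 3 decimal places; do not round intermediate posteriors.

After 'pass': normaliser = 0.9·0.1000 + 0.35·0.1000 + 0.4·0.8000; P(plant 1) ≈ 0.2022, P(plant 2) ≈ 0.0787, P(plant 3) ≈ 0.7191
After 'pass': normaliser = 0.9·0.2022 + 0.35·0.0787 + 0.4·0.7191; P(plant 1) ≈ 0.3661, P(plant 2) ≈ 0.0554, P(plant 3) ≈ 0.5785
After 'pass': normaliser = 0.9·0.3661 + 0.35·0.0554 + 0.4·0.5785; P(plant 1) ≈ 0.5678, P(plant 2) ≈ 0.0334, P(plant 3) ≈ 0.3988
After 'pass': normaliser = 0.9·0.5678 + 0.35·0.0334 + 0.4·0.3988; P(plant 1) ≈ 0.7491, P(plant 2) ≈ 0.0171, P(plant 3) ≈ 0.2338
After 'pass': normaliser = 0.9·0.7491 + 0.35·0.0171 + 0.4·0.2338; P(plant 1) ≈ 0.8714, P(plant 2) ≈ 0.0078, P(plant 3) ≈ 0.1209

0.008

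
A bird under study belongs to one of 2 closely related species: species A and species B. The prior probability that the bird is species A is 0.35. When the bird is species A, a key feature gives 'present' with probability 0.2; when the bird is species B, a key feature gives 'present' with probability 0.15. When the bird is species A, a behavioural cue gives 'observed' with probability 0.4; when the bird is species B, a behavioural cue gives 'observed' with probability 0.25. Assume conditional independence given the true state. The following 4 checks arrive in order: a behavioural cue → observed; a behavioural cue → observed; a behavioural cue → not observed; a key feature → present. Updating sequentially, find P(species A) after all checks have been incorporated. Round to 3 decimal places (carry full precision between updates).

After a behavioural cue='observed': P(species A) = 0.4·0.3500 / (0.4·0.3500 + 0.25·0.6500) ≈ 0.4628
After a behavioural cue='observed': P(species A) = 0.4·0.4628 / (0.4·0.4628 + 0.25·0.5372) ≈ 0.5796
After a behavioural cue='not observed': P(species A) = 0.6·0.5796 / (0.6·0.5796 + 0.75·0.4204) ≈ 0.5244
After a key feature='present': P(species A) = 0.2·0.5244 / (0.2·0.5244 + 0.15·0.4756) ≈ 0.5952

0.595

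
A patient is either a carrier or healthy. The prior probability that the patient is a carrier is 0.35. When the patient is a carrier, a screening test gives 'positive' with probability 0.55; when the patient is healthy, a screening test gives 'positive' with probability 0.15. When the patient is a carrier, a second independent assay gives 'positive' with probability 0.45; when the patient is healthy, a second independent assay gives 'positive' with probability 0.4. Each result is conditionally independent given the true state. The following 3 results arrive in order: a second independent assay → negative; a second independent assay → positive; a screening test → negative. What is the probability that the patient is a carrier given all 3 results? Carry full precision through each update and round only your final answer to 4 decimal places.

After a second independent assay='negative': P(carrier) = 0.55·0.3500 / (0.55·0.3500 + 0.6·0.6500) ≈ 0.3305
After a second independent assay='positive': P(carrier) = 0.45·0.3305 / (0.45·0.3305 + 0.4·0.6695) ≈ 0.3570
After a screening test='negative': P(carrier) = 0.45·0.3570 / (0.45·0.3570 + 0.85·0.6430) ≈ 0.2272

0.2272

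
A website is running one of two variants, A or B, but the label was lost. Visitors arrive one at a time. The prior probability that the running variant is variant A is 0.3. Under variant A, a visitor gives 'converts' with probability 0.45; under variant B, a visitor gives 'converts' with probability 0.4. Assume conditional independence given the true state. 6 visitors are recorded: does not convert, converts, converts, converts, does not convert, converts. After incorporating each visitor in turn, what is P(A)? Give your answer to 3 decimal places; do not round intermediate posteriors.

After 'does not convert': P(A) = 0.55·0.3000 / (0.55·0.3000 + 0.6·0.7000) ≈ 0.2821
After 'converts': P(A) = 0.45·0.2821 / (0.45·0.2821 + 0.4·0.7179) ≈ 0.3065
After 'converts': P(A) = 0.45·0.3065 / (0.45·0.3065 + 0.4·0.6935) ≈ 0.3321
After 'converts': P(A) = 0.45·0.3321 / (0.45·0.3321 + 0.4·0.6679) ≈ 0.3587
After 'does not convert': P(A) = 0.55·0.3587 / (0.55·0.3587 + 0.6·0.6413) ≈ 0.3390
After 'converts': P(A) = 0.45·0.3390 / (0.45·0.3390 + 0.4·0.6610) ≈ 0.3658

0.366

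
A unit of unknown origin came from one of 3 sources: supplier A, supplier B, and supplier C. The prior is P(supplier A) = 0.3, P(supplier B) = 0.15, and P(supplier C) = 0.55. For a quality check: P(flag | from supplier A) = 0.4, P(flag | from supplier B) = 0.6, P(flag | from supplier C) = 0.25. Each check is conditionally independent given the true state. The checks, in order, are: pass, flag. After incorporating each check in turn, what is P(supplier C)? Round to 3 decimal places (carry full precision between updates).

0.488

Apply Bayes' rule sequentially, carrying P(supplier C) forward.
After 'pass': normaliser = 0.6·0.3000 + 0.4·0.1500 + 0.75·0.5500; P(supplier A) ≈ 0.2759, P(supplier B) ≈ 0.0920, P(supplier C) ≈ 0.6322
After 'flag': normaliser = 0.4·0.2759 + 0.6·0.0920 + 0.25·0.6322; P(supplier A) ≈ 0.3410, P(supplier B) ≈ 0.1705, P(supplier C) ≈ 0.4885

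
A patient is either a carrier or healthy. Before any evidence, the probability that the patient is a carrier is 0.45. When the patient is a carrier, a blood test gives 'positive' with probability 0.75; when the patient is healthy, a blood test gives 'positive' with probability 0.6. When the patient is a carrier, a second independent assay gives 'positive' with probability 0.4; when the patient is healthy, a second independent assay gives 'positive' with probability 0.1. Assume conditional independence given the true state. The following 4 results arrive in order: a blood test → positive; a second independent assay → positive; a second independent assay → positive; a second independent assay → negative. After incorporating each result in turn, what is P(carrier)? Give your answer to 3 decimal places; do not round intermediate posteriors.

0.916

After a blood test='positive': P(carrier) = 0.75·0.4500 / (0.75·0.4500 + 0.6·0.5500) ≈ 0.5056
After a second independent assay='positive': P(carrier) = 0.4·0.5056 / (0.4·0.5056 + 0.1·0.4944) ≈ 0.8036
After a second independent assay='positive': P(carrier) = 0.4·0.8036 / (0.4·0.8036 + 0.1·0.1964) ≈ 0.9424
After a second independent assay='negative': P(carrier) = 0.6·0.9424 / (0.6·0.9424 + 0.9·0.0576) ≈ 0.9160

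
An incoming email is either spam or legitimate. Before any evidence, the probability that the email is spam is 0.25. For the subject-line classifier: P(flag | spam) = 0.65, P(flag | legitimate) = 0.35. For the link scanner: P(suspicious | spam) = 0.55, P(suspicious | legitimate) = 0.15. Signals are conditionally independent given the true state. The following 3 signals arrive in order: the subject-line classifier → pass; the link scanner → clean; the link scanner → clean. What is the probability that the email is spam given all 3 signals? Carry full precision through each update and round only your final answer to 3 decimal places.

After the subject-line classifier='pass': P(spam) = 0.35·0.2500 / (0.35·0.2500 + 0.65·0.7500) ≈ 0.1522
After the link scanner='clean': P(spam) = 0.45·0.1522 / (0.45·0.1522 + 0.85·0.8478) ≈ 0.0868
After the link scanner='clean': P(spam) = 0.45·0.0868 / (0.45·0.0868 + 0.85·0.9132) ≈ 0.0479

0.048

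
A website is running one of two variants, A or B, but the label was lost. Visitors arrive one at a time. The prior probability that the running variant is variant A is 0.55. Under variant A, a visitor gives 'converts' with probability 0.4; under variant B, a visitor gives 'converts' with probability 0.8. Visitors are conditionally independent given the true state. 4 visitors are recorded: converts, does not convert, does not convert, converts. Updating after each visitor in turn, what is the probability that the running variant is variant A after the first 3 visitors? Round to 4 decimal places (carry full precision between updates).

After 'converts': P(A) = 0.4·0.5500 / (0.4·0.5500 + 0.8·0.4500) ≈ 0.3793
After 'does not convert': P(A) = 0.6·0.3793 / (0.6·0.3793 + 0.2·0.6207) ≈ 0.6471
After 'does not convert': P(A) = 0.6·0.6471 / (0.6·0.6471 + 0.2·0.3529) ≈ 0.8462

0.8462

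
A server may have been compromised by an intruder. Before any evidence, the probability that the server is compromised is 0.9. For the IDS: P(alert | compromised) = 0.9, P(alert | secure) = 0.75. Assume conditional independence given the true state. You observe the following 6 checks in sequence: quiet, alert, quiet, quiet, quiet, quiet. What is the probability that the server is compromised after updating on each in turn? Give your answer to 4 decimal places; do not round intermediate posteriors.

After 'quiet': P(compromised) = 0.1·0.9000 / (0.1·0.9000 + 0.25·0.1000) ≈ 0.7826
After 'alert': P(compromised) = 0.9·0.7826 / (0.9·0.7826 + 0.75·0.2174) ≈ 0.8120
After 'quiet': P(compromised) = 0.1·0.8120 / (0.1·0.8120 + 0.25·0.1880) ≈ 0.6334
After 'quiet': P(compromised) = 0.1·0.6334 / (0.1·0.6334 + 0.25·0.3666) ≈ 0.4087
After 'quiet': P(compromised) = 0.1·0.4087 / (0.1·0.4087 + 0.25·0.5913) ≈ 0.2166
After 'quiet': P(compromised) = 0.1·0.2166 / (0.1·0.2166 + 0.25·0.7834) ≈ 0.0996

0.0996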